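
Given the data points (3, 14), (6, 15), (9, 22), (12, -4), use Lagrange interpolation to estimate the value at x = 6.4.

Lagrange interpolation formula:
P(x) = Σ yᵢ × Lᵢ(x)
where Lᵢ(x) = Π_{j≠i} (x - xⱼ)/(xᵢ - xⱼ)

L_0(6.4) = (6.4 - 6)/(3 - 6) × (6.4 - 9)/(3 - 9) × (6.4 - 12)/(3 - 12) = -0.035951
L_1(6.4) = (6.4 - 3)/(6 - 3) × (6.4 - 9)/(6 - 9) × (6.4 - 12)/(6 - 12) = 0.916741
L_2(6.4) = (6.4 - 3)/(9 - 3) × (6.4 - 6)/(9 - 6) × (6.4 - 12)/(9 - 12) = 0.141037
L_3(6.4) = (6.4 - 3)/(12 - 3) × (6.4 - 6)/(12 - 6) × (6.4 - 9)/(12 - 9) = -0.021827

P(6.4) = 14×L_0(6.4) + 15×L_1(6.4) + 22×L_2(6.4) + (-4)×L_3(6.4)
P(6.4) = 16.437926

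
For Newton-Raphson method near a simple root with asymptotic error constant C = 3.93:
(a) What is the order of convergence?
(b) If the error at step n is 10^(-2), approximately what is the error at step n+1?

(a) Newton-Raphson has quadratic (order 2) convergence near simple roots.
    This means |e_{n+1}| ≈ C|e_n|².

(b) With |e_n| = 10^(-2) and C = 3.93:
    |e_{n+1}| ≈ 3.93 × (10^(-2))² = 3.93 × 10^(-4)

(a) 2 (quadratic); (b) |e_{n+1}| ≈ 3.930e-04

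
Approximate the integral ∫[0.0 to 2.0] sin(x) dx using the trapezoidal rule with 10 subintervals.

f(x) = sin(x)
a = 0.0, b = 2.0, n = 10
h = (b - a)/n = 0.200000

Trapezoidal rule: (h/2)[f(x₀) + 2f(x₁) + 2f(x₂) + ... + f(xₙ)]

x_0 = 0.0000, f(x_0) = 0.000000, coefficient = 1
x_1 = 0.2000, f(x_1) = 0.198669, coefficient = 2
x_2 = 0.4000, f(x_2) = 0.389418, coefficient = 2
x_3 = 0.6000, f(x_3) = 0.564642, coefficient = 2
x_4 = 0.8000, f(x_4) = 0.717356, coefficient = 2
x_5 = 1.0000, f(x_5) = 0.841471, coefficient = 2
x_6 = 1.2000, f(x_6) = 0.932039, coefficient = 2
x_7 = 1.4000, f(x_7) = 0.985450, coefficient = 2
x_8 = 1.6000, f(x_8) = 0.999574, coefficient = 2
x_9 = 1.8000, f(x_9) = 0.973848, coefficient = 2
x_10 = 2.0000, f(x_10) = 0.909297, coefficient = 1

I ≈ (0.200000/2) × 14.114232 = 1.411423
Exact value: 1.416147
Error: 0.004724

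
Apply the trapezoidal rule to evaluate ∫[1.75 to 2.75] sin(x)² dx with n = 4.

f(x) = sin(x)²
a = 1.75, b = 2.75, n = 4
h = (b - a)/n = 0.250000

Trapezoidal rule: (h/2)[f(x₀) + 2f(x₁) + 2f(x₂) + ... + f(xₙ)]

x_0 = 1.7500, f(x_0) = 0.968228, coefficient = 1
x_1 = 2.0000, f(x_1) = 0.826822, coefficient = 2
x_2 = 2.2500, f(x_2) = 0.605398, coefficient = 2
x_3 = 2.5000, f(x_3) = 0.358169, coefficient = 2
x_4 = 2.7500, f(x_4) = 0.145665, coefficient = 1

I ≈ (0.250000/2) × 4.694671 = 0.586834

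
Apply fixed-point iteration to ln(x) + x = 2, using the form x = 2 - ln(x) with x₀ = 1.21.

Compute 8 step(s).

Equation: ln(x) + x = 2
Fixed-point form: x = 2 - ln(x)
x₀ = 1.21

x_1 = g(1.210000) = 1.809380
x_2 = g(1.809380) = 1.407016
x_3 = g(1.407016) = 1.658529
x_4 = g(1.658529) = 1.494069
x_5 = g(1.494069) = 1.598497
x_6 = g(1.598497) = 1.530936
x_7 = g(1.530936) = 1.574120
x_8 = g(1.574120) = 1.546303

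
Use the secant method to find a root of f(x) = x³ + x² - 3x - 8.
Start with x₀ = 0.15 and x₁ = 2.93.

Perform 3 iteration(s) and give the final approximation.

f(x) = x³ + x² - 3x - 8
x₀ = 0.15, x₁ = 2.93

Secant formula: x_{n+1} = x_n - f(x_n)(x_n - x_{n-1})/(f(x_n) - f(x_{n-1}))

Iteration 1:
  f(0.150000) = -8.424125
  f(2.930000) = 16.948657
  x_2 = 2.930000 - 16.948657×(2.930000 - 0.150000)/(16.948657 - (-8.424125))
       = 1.073000
Iteration 2:
  f(2.930000) = 16.948657
  f(1.073000) = -8.832296
  x_3 = 1.073000 - (-8.832296)×(1.073000 - 2.930000)/(-8.832296 - 16.948657)
       = 1.709189
Iteration 3:
  f(1.073000) = -8.832296
  f(1.709189) = -5.213137
  x_4 = 1.709189 - (-5.213137)×(1.709189 - 1.073000)/(-5.213137 - (-8.832296))
       = 2.625575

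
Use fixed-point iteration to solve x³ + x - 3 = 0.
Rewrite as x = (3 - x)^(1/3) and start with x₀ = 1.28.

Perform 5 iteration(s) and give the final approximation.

Equation: x³ + x - 3 = 0
Fixed-point form: x = (3 - x)^(1/3)
x₀ = 1.28

x_1 = g(1.280000) = 1.198145
x_2 = g(1.198145) = 1.216858
x_3 = g(1.216858) = 1.212631
x_4 = g(1.212631) = 1.213588
x_5 = g(1.213588) = 1.213372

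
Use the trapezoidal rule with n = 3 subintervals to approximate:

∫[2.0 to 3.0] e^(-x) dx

f(x) = e^(-x)
a = 2.0, b = 3.0, n = 3
h = (b - a)/n = 0.333333

Trapezoidal rule: (h/2)[f(x₀) + 2f(x₁) + 2f(x₂) + ... + f(xₙ)]

x_0 = 2.0000, f(x_0) = 0.135335, coefficient = 1
x_1 = 2.3333, f(x_1) = 0.096972, coefficient = 2
x_2 = 2.6667, f(x_2) = 0.069483, coefficient = 2
x_3 = 3.0000, f(x_3) = 0.049787, coefficient = 1

I ≈ (0.333333/2) × 0.518033 = 0.086339
Exact value: 0.085548
Error: 0.000791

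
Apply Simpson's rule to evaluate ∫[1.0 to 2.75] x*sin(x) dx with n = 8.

f(x) = x*sin(x)
a = 1.0, b = 2.75, n = 8
h = (b - a)/n = 0.218750

Simpson's rule: (h/3)[f(x₀) + 4f(x₁) + 2f(x₂) + ... + f(xₙ)]

x_0 = 1.0000, f(x_0) = 0.841471, coefficient = 1
x_1 = 1.2188, f(x_1) = 1.144003, coefficient = 4
x_2 = 1.4375, f(x_2) = 1.424748, coefficient = 2
x_3 = 1.6562, f(x_3) = 1.650206, coefficient = 4
x_4 = 1.8750, f(x_4) = 1.788911, coefficient = 2
x_5 = 2.0938, f(x_5) = 1.813916, coefficient = 4
x_6 = 2.3125, f(x_6) = 1.705050, coefficient = 2
x_7 = 2.5312, f(x_7) = 1.450782, coefficient = 4
x_8 = 2.7500, f(x_8) = 1.049568, coefficient = 1

I ≈ (0.218750/3) × 35.964082 = 2.622381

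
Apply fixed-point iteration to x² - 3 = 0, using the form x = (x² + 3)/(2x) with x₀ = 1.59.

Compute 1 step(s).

Equation: x² - 3 = 0
Fixed-point form: x = (x² + 3)/(2x)
x₀ = 1.59

x_1 = g(1.590000) = 1.738396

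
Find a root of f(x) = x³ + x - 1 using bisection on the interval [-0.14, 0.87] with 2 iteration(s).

f(x) = x³ + x - 1
Initial interval: [-0.14, 0.87]

Iteration 1:
  c_1 = (-0.140000 + 0.870000)/2 = 0.365000
  f(c_1) = f(0.365000) = -0.586373
  f(a) × f(c) ≥ 0, new interval: [0.365000, 0.870000]
Iteration 2:
  c_2 = (0.365000 + 0.870000)/2 = 0.617500
  f(c_2) = f(0.617500) = -0.147043
  f(a) × f(c) ≥ 0, new interval: [0.617500, 0.870000]

After 2 iteration(s), the approximation is c_2 = 0.617500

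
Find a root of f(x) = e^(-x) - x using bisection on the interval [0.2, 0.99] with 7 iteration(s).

f(x) = e^(-x) - x
Initial interval: [0.2, 0.99]

Iteration 1:
  c_1 = (0.200000 + 0.990000)/2 = 0.595000
  f(c_1) = f(0.595000) = -0.043437
  f(a) × f(c) < 0, new interval: [0.200000, 0.595000]
Iteration 2:
  c_2 = (0.200000 + 0.595000)/2 = 0.397500
  f(c_2) = f(0.397500) = 0.274498
  f(a) × f(c) ≥ 0, new interval: [0.397500, 0.595000]
Iteration 3:
  c_3 = (0.397500 + 0.595000)/2 = 0.496250
  f(c_3) = f(0.496250) = 0.112559
  f(a) × f(c) ≥ 0, new interval: [0.496250, 0.595000]
Iteration 4:
  c_4 = (0.496250 + 0.595000)/2 = 0.545625
  f(c_4) = f(0.545625) = 0.033854
  f(a) × f(c) ≥ 0, new interval: [0.545625, 0.595000]
Iteration 5:
  c_5 = (0.545625 + 0.595000)/2 = 0.570312
  f(c_5) = f(0.570312) = -0.004964
  f(a) × f(c) < 0, new interval: [0.545625, 0.570312]
Iteration 6:
  c_6 = (0.545625 + 0.570312)/2 = 0.557969
  f(c_6) = f(0.557969) = 0.014402
  f(a) × f(c) ≥ 0, new interval: [0.557969, 0.570312]
Iteration 7:
  c_7 = (0.557969 + 0.570312)/2 = 0.564141
  f(c_7) = f(0.564141) = 0.004708
  f(a) × f(c) ≥ 0, new interval: [0.564141, 0.570312]

After 7 iteration(s), the approximation is c_7 = 0.564141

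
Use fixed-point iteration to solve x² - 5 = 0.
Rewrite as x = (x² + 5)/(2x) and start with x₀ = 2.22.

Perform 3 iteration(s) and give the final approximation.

Equation: x² - 5 = 0
Fixed-point form: x = (x² + 5)/(2x)
x₀ = 2.22

x_1 = g(2.220000) = 2.236126
x_2 = g(2.236126) = 2.236068
x_3 = g(2.236068) = 2.236068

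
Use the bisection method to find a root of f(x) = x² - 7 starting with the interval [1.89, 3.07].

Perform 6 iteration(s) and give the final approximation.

f(x) = x² - 7
Initial interval: [1.89, 3.07]

Iteration 1:
  c_1 = (1.890000 + 3.070000)/2 = 2.480000
  f(c_1) = f(2.480000) = -0.849600
  f(a) × f(c) ≥ 0, new interval: [2.480000, 3.070000]
Iteration 2:
  c_2 = (2.480000 + 3.070000)/2 = 2.775000
  f(c_2) = f(2.775000) = 0.700625
  f(a) × f(c) < 0, new interval: [2.480000, 2.775000]
Iteration 3:
  c_3 = (2.480000 + 2.775000)/2 = 2.627500
  f(c_3) = f(2.627500) = -0.096244
  f(a) × f(c) ≥ 0, new interval: [2.627500, 2.775000]
Iteration 4:
  c_4 = (2.627500 + 2.775000)/2 = 2.701250
  f(c_4) = f(2.701250) = 0.296752
  f(a) × f(c) < 0, new interval: [2.627500, 2.701250]
Iteration 5:
  c_5 = (2.627500 + 2.701250)/2 = 2.664375
  f(c_5) = f(2.664375) = 0.098894
  f(a) × f(c) < 0, new interval: [2.627500, 2.664375]
Iteration 6:
  c_6 = (2.627500 + 2.664375)/2 = 2.645937
  f(c_6) = f(2.645937) = 0.000985
  f(a) × f(c) < 0, new interval: [2.627500, 2.645937]

After 6 iteration(s), the approximation is c_6 = 2.645937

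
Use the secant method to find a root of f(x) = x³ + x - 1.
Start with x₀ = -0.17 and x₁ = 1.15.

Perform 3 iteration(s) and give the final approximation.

f(x) = x³ + x - 1
x₀ = -0.17, x₁ = 1.15

Secant formula: x_{n+1} = x_n - f(x_n)(x_n - x_{n-1})/(f(x_n) - f(x_{n-1}))

Iteration 1:
  f(-0.170000) = -1.174913
  f(1.150000) = 1.670875
  x_2 = 1.150000 - 1.670875×(1.150000 - (-0.170000))/(1.670875 - (-1.174913))
       = 0.374976
Iteration 2:
  f(1.150000) = 1.670875
  f(0.374976) = -0.572300
  x_3 = 0.374976 - (-0.572300)×(0.374976 - 1.150000)/(-0.572300 - 1.670875)
       = 0.572707
Iteration 3:
  f(0.374976) = -0.572300
  f(0.572707) = -0.239448
  x_4 = 0.572707 - (-0.239448)×(0.572707 - 0.374976)/(-0.239448 - (-0.572300))
       = 0.714952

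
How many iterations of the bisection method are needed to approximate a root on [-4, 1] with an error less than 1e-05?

We need (b-a)/2^n ≤ 1e-05
(1 - (-4))/2^n ≤ 1e-05
5/2^n ≤ 1e-05
2^n ≥ 500000
n ≥ log₂(500000) = 18.93
n ≥ 19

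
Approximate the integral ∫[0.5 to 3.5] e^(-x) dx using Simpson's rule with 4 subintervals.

f(x) = e^(-x)
a = 0.5, b = 3.5, n = 4
h = (b - a)/n = 0.750000

Simpson's rule: (h/3)[f(x₀) + 4f(x₁) + 2f(x₂) + ... + f(xₙ)]

x_0 = 0.5000, f(x_0) = 0.606531, coefficient = 1
x_1 = 1.2500, f(x_1) = 0.286505, coefficient = 4
x_2 = 2.0000, f(x_2) = 0.135335, coefficient = 2
x_3 = 2.7500, f(x_3) = 0.063928, coefficient = 4
x_4 = 3.5000, f(x_4) = 0.030197, coefficient = 1

I ≈ (0.750000/3) × 2.309129 = 0.577282
Exact value: 0.576333
Error: 0.000949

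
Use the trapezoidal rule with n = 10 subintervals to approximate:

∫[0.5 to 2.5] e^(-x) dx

f(x) = e^(-x)
a = 0.5, b = 2.5, n = 10
h = (b - a)/n = 0.200000

Trapezoidal rule: (h/2)[f(x₀) + 2f(x₁) + 2f(x₂) + ... + f(xₙ)]

x_0 = 0.5000, f(x_0) = 0.606531, coefficient = 1
x_1 = 0.7000, f(x_1) = 0.496585, coefficient = 2
x_2 = 0.9000, f(x_2) = 0.406570, coefficient = 2
x_3 = 1.1000, f(x_3) = 0.332871, coefficient = 2
x_4 = 1.3000, f(x_4) = 0.272532, coefficient = 2
x_5 = 1.5000, f(x_5) = 0.223130, coefficient = 2
x_6 = 1.7000, f(x_6) = 0.182684, coefficient = 2
x_7 = 1.9000, f(x_7) = 0.149569, coefficient = 2
x_8 = 2.1000, f(x_8) = 0.122456, coefficient = 2
x_9 = 2.3000, f(x_9) = 0.100259, coefficient = 2
x_10 = 2.5000, f(x_10) = 0.082085, coefficient = 1

I ≈ (0.200000/2) × 5.261926 = 0.526193
Exact value: 0.524446
Error: 0.001747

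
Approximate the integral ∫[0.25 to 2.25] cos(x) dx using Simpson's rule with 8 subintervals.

f(x) = cos(x)
a = 0.25, b = 2.25, n = 8
h = (b - a)/n = 0.250000

Simpson's rule: (h/3)[f(x₀) + 4f(x₁) + 2f(x₂) + ... + f(xₙ)]

x_0 = 0.2500, f(x_0) = 0.968912, coefficient = 1
x_1 = 0.5000, f(x_1) = 0.877583, coefficient = 4
x_2 = 0.7500, f(x_2) = 0.731689, coefficient = 2
x_3 = 1.0000, f(x_3) = 0.540302, coefficient = 4
x_4 = 1.2500, f(x_4) = 0.315322, coefficient = 2
x_5 = 1.5000, f(x_5) = 0.070737, coefficient = 4
x_6 = 1.7500, f(x_6) = -0.178246, coefficient = 2
x_7 = 2.0000, f(x_7) = -0.416147, coefficient = 4
x_8 = 2.2500, f(x_8) = -0.628174, coefficient = 1

I ≈ (0.250000/3) × 6.368170 = 0.530681
Exact value: 0.530669
Error: 0.000012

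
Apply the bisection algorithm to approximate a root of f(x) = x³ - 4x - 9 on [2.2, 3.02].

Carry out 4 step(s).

f(x) = x³ - 4x - 9
Initial interval: [2.2, 3.02]

Iteration 1:
  c_1 = (2.200000 + 3.020000)/2 = 2.610000
  f(c_1) = f(2.610000) = -1.660419
  f(a) × f(c) ≥ 0, new interval: [2.610000, 3.020000]
Iteration 2:
  c_2 = (2.610000 + 3.020000)/2 = 2.815000
  f(c_2) = f(2.815000) = 2.046693
  f(a) × f(c) < 0, new interval: [2.610000, 2.815000]
Iteration 3:
  c_3 = (2.610000 + 2.815000)/2 = 2.712500
  f(c_3) = f(2.712500) = 0.107643
  f(a) × f(c) < 0, new interval: [2.610000, 2.712500]
Iteration 4:
  c_4 = (2.610000 + 2.712500)/2 = 2.661250
  f(c_4) = f(2.661250) = -0.797358
  f(a) × f(c) ≥ 0, new interval: [2.661250, 2.712500]

After 4 iteration(s), the approximation is c_4 = 2.661250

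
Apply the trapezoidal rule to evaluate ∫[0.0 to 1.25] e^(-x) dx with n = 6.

f(x) = e^(-x)
a = 0.0, b = 1.25, n = 6
h = (b - a)/n = 0.208333

Trapezoidal rule: (h/2)[f(x₀) + 2f(x₁) + 2f(x₂) + ... + f(xₙ)]

x_0 = 0.0000, f(x_0) = 1.000000, coefficient = 1
x_1 = 0.2083, f(x_1) = 0.811936, coefficient = 2
x_2 = 0.4167, f(x_2) = 0.659241, coefficient = 2
x_3 = 0.6250, f(x_3) = 0.535261, coefficient = 2
x_4 = 0.8333, f(x_4) = 0.434598, coefficient = 2
x_5 = 1.0417, f(x_5) = 0.352866, coefficient = 2
x_6 = 1.2500, f(x_6) = 0.286505, coefficient = 1

I ≈ (0.208333/2) × 6.874310 = 0.716074
Exact value: 0.713495
Error: 0.002579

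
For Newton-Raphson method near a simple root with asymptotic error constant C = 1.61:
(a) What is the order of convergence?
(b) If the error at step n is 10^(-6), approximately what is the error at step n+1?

(a) Newton-Raphson has quadratic (order 2) convergence near simple roots.
    This means |e_{n+1}| ≈ C|e_n|².

(b) With |e_n| = 10^(-6) and C = 1.61:
    |e_{n+1}| ≈ 1.61 × (10^(-6))² = 1.61 × 10^(-12)

(a) 2 (quadratic); (b) |e_{n+1}| ≈ 1.610e-12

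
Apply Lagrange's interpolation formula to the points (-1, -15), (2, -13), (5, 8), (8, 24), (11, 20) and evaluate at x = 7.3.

Lagrange interpolation formula:
P(x) = Σ yᵢ × Lᵢ(x)
where Lᵢ(x) = Π_{j≠i} (x - xⱼ)/(xᵢ - xⱼ)

L_0(7.3) = (7.3 - 2)/(-1 - 2) × (7.3 - 5)/(-1 - 5) × (7.3 - 8)/(-1 - 8) × (7.3 - 11)/(-1 - 11) = 0.016241
L_1(7.3) = (7.3 - (-1))/(2 - (-1)) × (7.3 - 5)/(2 - 5) × (7.3 - 8)/(2 - 8) × (7.3 - 11)/(2 - 11) = -0.101735
L_2(7.3) = (7.3 - (-1))/(5 - (-1)) × (7.3 - 2)/(5 - 2) × (7.3 - 8)/(5 - 8) × (7.3 - 11)/(5 - 11) = 0.351648
L_3(7.3) = (7.3 - (-1))/(8 - (-1)) × (7.3 - 2)/(8 - 2) × (7.3 - 5)/(8 - 5) × (7.3 - 11)/(8 - 11) = 0.770278
L_4(7.3) = (7.3 - (-1))/(11 - (-1)) × (7.3 - 2)/(11 - 2) × (7.3 - 5)/(11 - 5) × (7.3 - 8)/(11 - 8) = -0.036432

P(7.3) = (-15)×L_0(7.3) + (-13)×L_1(7.3) + 8×L_2(7.3) + 24×L_3(7.3) + 20×L_4(7.3)
P(7.3) = 21.650149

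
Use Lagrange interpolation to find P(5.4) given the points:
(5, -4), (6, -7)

Lagrange interpolation formula:
P(x) = Σ yᵢ × Lᵢ(x)
where Lᵢ(x) = Π_{j≠i} (x - xⱼ)/(xᵢ - xⱼ)

L_0(5.4) = (5.4 - 6)/(5 - 6) = 0.600000
L_1(5.4) = (5.4 - 5)/(6 - 5) = 0.400000

P(5.4) = (-4)×L_0(5.4) + (-7)×L_1(5.4)
P(5.4) = -5.200000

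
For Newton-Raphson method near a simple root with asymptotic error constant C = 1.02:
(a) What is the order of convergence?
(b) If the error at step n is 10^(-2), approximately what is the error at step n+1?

(a) Newton-Raphson has quadratic (order 2) convergence near simple roots.
    This means |e_{n+1}| ≈ C|e_n|².

(b) With |e_n| = 10^(-2) and C = 1.02:
    |e_{n+1}| ≈ 1.02 × (10^(-2))² = 1.02 × 10^(-4)

(a) 2 (quadratic); (b) |e_{n+1}| ≈ 1.020e-04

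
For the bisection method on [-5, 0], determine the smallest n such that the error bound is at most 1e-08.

We need (b-a)/2^n ≤ 1e-08
(0 - (-5))/2^n ≤ 1e-08
5/2^n ≤ 1e-08
2^n ≥ 500000000
n ≥ log₂(500000000) = 28.90
n ≥ 29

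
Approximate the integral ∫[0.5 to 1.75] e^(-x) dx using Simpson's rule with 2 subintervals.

f(x) = e^(-x)
a = 0.5, b = 1.75, n = 2
h = (b - a)/n = 0.625000

Simpson's rule: (h/3)[f(x₀) + 4f(x₁) + 2f(x₂) + ... + f(xₙ)]

x_0 = 0.5000, f(x_0) = 0.606531, coefficient = 1
x_1 = 1.1250, f(x_1) = 0.324652, coefficient = 4
x_2 = 1.7500, f(x_2) = 0.173774, coefficient = 1

I ≈ (0.625000/3) × 2.078914 = 0.433107
Exact value: 0.432757
Error: 0.000350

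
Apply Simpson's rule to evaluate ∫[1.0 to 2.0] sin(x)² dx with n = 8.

f(x) = sin(x)²
a = 1.0, b = 2.0, n = 8
h = (b - a)/n = 0.125000

Simpson's rule: (h/3)[f(x₀) + 4f(x₁) + 2f(x₂) + ... + f(xₙ)]

x_0 = 1.0000, f(x_0) = 0.708073, coefficient = 1
x_1 = 1.1250, f(x_1) = 0.814087, coefficient = 4
x_2 = 1.2500, f(x_2) = 0.900572, coefficient = 2
x_3 = 1.3750, f(x_3) = 0.962151, coefficient = 4
x_4 = 1.5000, f(x_4) = 0.994996, coefficient = 2
x_5 = 1.6250, f(x_5) = 0.997065, coefficient = 4
x_6 = 1.7500, f(x_6) = 0.968228, coefficient = 2
x_7 = 1.8750, f(x_7) = 0.910280, coefficient = 4
x_8 = 2.0000, f(x_8) = 0.826822, coefficient = 1

I ≈ (0.125000/3) × 21.996818 = 0.916534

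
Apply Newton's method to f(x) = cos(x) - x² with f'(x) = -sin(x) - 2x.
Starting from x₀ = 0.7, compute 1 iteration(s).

f(x) = cos(x) - x²
f'(x) = -sin(x) - 2x
x₀ = 0.7

Newton-Raphson formula: x_{n+1} = x_n - f(x_n)/f'(x_n)

Iteration 1:
  f(0.700000) = 0.274842
  f'(0.700000) = -2.044218
  x_1 = 0.700000 - 0.274842/(-2.044218) = 0.834449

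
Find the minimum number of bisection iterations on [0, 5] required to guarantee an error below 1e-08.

We need (b-a)/2^n ≤ 1e-08
(5 - 0)/2^n ≤ 1e-08
5/2^n ≤ 1e-08
2^n ≥ 500000000
n ≥ log₂(500000000) = 28.90
n ≥ 29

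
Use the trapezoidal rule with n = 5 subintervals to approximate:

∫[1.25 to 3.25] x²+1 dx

f(x) = x²+1
a = 1.25, b = 3.25, n = 5
h = (b - a)/n = 0.400000

Trapezoidal rule: (h/2)[f(x₀) + 2f(x₁) + 2f(x₂) + ... + f(xₙ)]

x_0 = 1.2500, f(x_0) = 2.562500, coefficient = 1
x_1 = 1.6500, f(x_1) = 3.722500, coefficient = 2
x_2 = 2.0500, f(x_2) = 5.202500, coefficient = 2
x_3 = 2.4500, f(x_3) = 7.002500, coefficient = 2
x_4 = 2.8500, f(x_4) = 9.122500, coefficient = 2
x_5 = 3.2500, f(x_5) = 11.562500, coefficient = 1

I ≈ (0.400000/2) × 64.225000 = 12.845000
Exact value: 12.791667
Error: 0.053333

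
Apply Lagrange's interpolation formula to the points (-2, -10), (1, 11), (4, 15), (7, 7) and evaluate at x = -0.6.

Lagrange interpolation formula:
P(x) = Σ yᵢ × Lᵢ(x)
where Lᵢ(x) = Π_{j≠i} (x - xⱼ)/(xᵢ - xⱼ)

L_0(-0.6) = (-0.6 - 1)/(-2 - 1) × (-0.6 - 4)/(-2 - 4) × (-0.6 - 7)/(-2 - 7) = 0.345284
L_1(-0.6) = (-0.6 - (-2))/(1 - (-2)) × (-0.6 - 4)/(1 - 4) × (-0.6 - 7)/(1 - 7) = 0.906370
L_2(-0.6) = (-0.6 - (-2))/(4 - (-2)) × (-0.6 - 1)/(4 - 1) × (-0.6 - 7)/(4 - 7) = -0.315259
L_3(-0.6) = (-0.6 - (-2))/(7 - (-2)) × (-0.6 - 1)/(7 - 1) × (-0.6 - 4)/(7 - 4) = 0.063605

P(-0.6) = (-10)×L_0(-0.6) + 11×L_1(-0.6) + 15×L_2(-0.6) + 7×L_3(-0.6)
P(-0.6) = 2.233580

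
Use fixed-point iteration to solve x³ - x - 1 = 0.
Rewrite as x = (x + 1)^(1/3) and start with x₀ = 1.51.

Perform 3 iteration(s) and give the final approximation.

Equation: x³ - x - 1 = 0
Fixed-point form: x = (x + 1)^(1/3)
x₀ = 1.51

x_1 = g(1.510000) = 1.359016
x_2 = g(1.359016) = 1.331201
x_3 = g(1.331201) = 1.325948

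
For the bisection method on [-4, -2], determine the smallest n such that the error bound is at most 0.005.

We need (b-a)/2^n ≤ 0.005
(-2 - (-4))/2^n ≤ 0.005
2/2^n ≤ 0.005
2^n ≥ 400
n ≥ log₂(400) = 8.64
n ≥ 9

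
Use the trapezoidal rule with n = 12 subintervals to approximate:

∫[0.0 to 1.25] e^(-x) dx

f(x) = e^(-x)
a = 0.0, b = 1.25, n = 12
h = (b - a)/n = 0.104167

Trapezoidal rule: (h/2)[f(x₀) + 2f(x₁) + 2f(x₂) + ... + f(xₙ)]

x_0 = 0.0000, f(x_0) = 1.000000, coefficient = 1
x_1 = 0.1042, f(x_1) = 0.901075, coefficient = 2
x_2 = 0.2083, f(x_2) = 0.811936, coefficient = 2
x_3 = 0.3125, f(x_3) = 0.731616, coefficient = 2
x_4 = 0.4167, f(x_4) = 0.659241, coefficient = 2
x_5 = 0.5208, f(x_5) = 0.594025, coefficient = 2
x_6 = 0.6250, f(x_6) = 0.535261, coefficient = 2
x_7 = 0.7292, f(x_7) = 0.482311, coefficient = 2
x_8 = 0.8333, f(x_8) = 0.434598, coefficient = 2
x_9 = 0.9375, f(x_9) = 0.391606, coefficient = 2
x_10 = 1.0417, f(x_10) = 0.352866, coefficient = 2
x_11 = 1.1458, f(x_11) = 0.317959, coefficient = 2
x_12 = 1.2500, f(x_12) = 0.286505, coefficient = 1

I ≈ (0.104167/2) × 13.711493 = 0.714140
Exact value: 0.713495
Error: 0.000645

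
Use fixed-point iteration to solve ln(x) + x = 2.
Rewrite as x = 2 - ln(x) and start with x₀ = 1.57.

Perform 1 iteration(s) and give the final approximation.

Equation: ln(x) + x = 2
Fixed-point form: x = 2 - ln(x)
x₀ = 1.57

x_1 = g(1.570000) = 1.548924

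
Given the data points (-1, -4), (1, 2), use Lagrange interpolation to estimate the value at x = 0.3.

Lagrange interpolation formula:
P(x) = Σ yᵢ × Lᵢ(x)
where Lᵢ(x) = Π_{j≠i} (x - xⱼ)/(xᵢ - xⱼ)

L_0(0.3) = (0.3 - 1)/(-1 - 1) = 0.350000
L_1(0.3) = (0.3 - (-1))/(1 - (-1)) = 0.650000

P(0.3) = (-4)×L_0(0.3) + 2×L_1(0.3)
P(0.3) = -0.100000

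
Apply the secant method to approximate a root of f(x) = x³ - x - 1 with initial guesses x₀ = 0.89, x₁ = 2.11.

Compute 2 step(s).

f(x) = x³ - x - 1
x₀ = 0.89, x₁ = 2.11

Secant formula: x_{n+1} = x_n - f(x_n)(x_n - x_{n-1})/(f(x_n) - f(x_{n-1}))

Iteration 1:
  f(0.890000) = -1.185031
  f(2.110000) = 6.283931
  x_2 = 2.110000 - 6.283931×(2.110000 - 0.890000)/(6.283931 - (-1.185031))
       = 1.083566
Iteration 2:
  f(2.110000) = 6.283931
  f(1.083566) = -0.811334
  x_3 = 1.083566 - (-0.811334)×(1.083566 - 2.110000)/(-0.811334 - 6.283931)
       = 1.200937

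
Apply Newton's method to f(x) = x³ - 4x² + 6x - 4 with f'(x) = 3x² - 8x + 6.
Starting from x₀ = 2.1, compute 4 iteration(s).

f(x) = x³ - 4x² + 6x - 4
f'(x) = 3x² - 8x + 6
x₀ = 2.1

Newton-Raphson formula: x_{n+1} = x_n - f(x_n)/f'(x_n)

Iteration 1:
  f(2.100000) = 0.221000
  f'(2.100000) = 2.430000
  x_1 = 2.100000 - 0.221000/2.430000 = 2.009053
Iteration 2:
  f(2.009053) = 0.018272
  f'(2.009053) = 2.036460
  x_2 = 2.009053 - 0.018272/2.036460 = 2.000081
Iteration 3:
  f(2.000081) = 0.000162
  f'(2.000081) = 2.000325
  x_3 = 2.000081 - 0.000162/2.000325 = 2.000000
Iteration 4:
  f(2.000000) = 0.000000
  f'(2.000000) = 2.000000
  x_4 = 2.000000 - 0.000000/2.000000 = 2.000000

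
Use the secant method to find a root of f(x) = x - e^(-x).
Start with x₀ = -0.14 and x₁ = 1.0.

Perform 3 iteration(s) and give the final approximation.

f(x) = x - e^(-x)
x₀ = -0.14, x₁ = 1.0

Secant formula: x_{n+1} = x_n - f(x_n)(x_n - x_{n-1})/(f(x_n) - f(x_{n-1}))

Iteration 1:
  f(-0.140000) = -1.290274
  f(1.000000) = 0.632121
  x_2 = 1.000000 - 0.632121×(1.000000 - (-0.140000))/(0.632121 - (-1.290274))
       = 0.625146
Iteration 2:
  f(1.000000) = 0.632121
  f(0.625146) = 0.089963
  x_3 = 0.625146 - 0.089963×(0.625146 - 1.000000)/(0.089963 - 0.632121)
       = 0.562945
Iteration 3:
  f(0.625146) = 0.089963
  f(0.562945) = -0.006585
  x_4 = 0.562945 - (-0.006585)×(0.562945 - 0.625146)/(-0.006585 - 0.089963)
       = 0.567187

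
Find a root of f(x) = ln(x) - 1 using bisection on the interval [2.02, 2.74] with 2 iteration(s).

f(x) = ln(x) - 1
Initial interval: [2.02, 2.74]

Iteration 1:
  c_1 = (2.020000 + 2.740000)/2 = 2.380000
  f(c_1) = f(2.380000) = -0.132900
  f(a) × f(c) ≥ 0, new interval: [2.380000, 2.740000]
Iteration 2:
  c_2 = (2.380000 + 2.740000)/2 = 2.560000
  f(c_2) = f(2.560000) = -0.059993
  f(a) × f(c) ≥ 0, new interval: [2.560000, 2.740000]

After 2 iteration(s), the approximation is c_2 = 2.560000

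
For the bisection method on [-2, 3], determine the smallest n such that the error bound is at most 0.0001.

We need (b-a)/2^n ≤ 0.0001
(3 - (-2))/2^n ≤ 0.0001
5/2^n ≤ 0.0001
2^n ≥ 50000
n ≥ log₂(50000) = 15.61
n ≥ 16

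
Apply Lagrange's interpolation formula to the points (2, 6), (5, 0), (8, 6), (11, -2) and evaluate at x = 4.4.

Lagrange interpolation formula:
P(x) = Σ yᵢ × Lᵢ(x)
where Lᵢ(x) = Π_{j≠i} (x - xⱼ)/(xᵢ - xⱼ)

L_0(4.4) = (4.4 - 5)/(2 - 5) × (4.4 - 8)/(2 - 8) × (4.4 - 11)/(2 - 11) = 0.088000
L_1(4.4) = (4.4 - 2)/(5 - 2) × (4.4 - 8)/(5 - 8) × (4.4 - 11)/(5 - 11) = 1.056000
L_2(4.4) = (4.4 - 2)/(8 - 2) × (4.4 - 5)/(8 - 5) × (4.4 - 11)/(8 - 11) = -0.176000
L_3(4.4) = (4.4 - 2)/(11 - 2) × (4.4 - 5)/(11 - 5) × (4.4 - 8)/(11 - 8) = 0.032000

P(4.4) = 6×L_0(4.4) + 0×L_1(4.4) + 6×L_2(4.4) + (-2)×L_3(4.4)
P(4.4) = -0.592000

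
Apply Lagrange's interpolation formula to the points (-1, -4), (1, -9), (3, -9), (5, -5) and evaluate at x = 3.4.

Lagrange interpolation formula:
P(x) = Σ yᵢ × Lᵢ(x)
where Lᵢ(x) = Π_{j≠i} (x - xⱼ)/(xᵢ - xⱼ)

L_0(3.4) = (3.4 - 1)/(-1 - 1) × (3.4 - 3)/(-1 - 3) × (3.4 - 5)/(-1 - 5) = 0.032000
L_1(3.4) = (3.4 - (-1))/(1 - (-1)) × (3.4 - 3)/(1 - 3) × (3.4 - 5)/(1 - 5) = -0.176000
L_2(3.4) = (3.4 - (-1))/(3 - (-1)) × (3.4 - 1)/(3 - 1) × (3.4 - 5)/(3 - 5) = 1.056000
L_3(3.4) = (3.4 - (-1))/(5 - (-1)) × (3.4 - 1)/(5 - 1) × (3.4 - 3)/(5 - 3) = 0.088000

P(3.4) = (-4)×L_0(3.4) + (-9)×L_1(3.4) + (-9)×L_2(3.4) + (-5)×L_3(3.4)
P(3.4) = -8.488000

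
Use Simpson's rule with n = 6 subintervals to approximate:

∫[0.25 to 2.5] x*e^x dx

f(x) = x*e^x
a = 0.25, b = 2.5, n = 6
h = (b - a)/n = 0.375000

Simpson's rule: (h/3)[f(x₀) + 4f(x₁) + 2f(x₂) + ... + f(xₙ)]

x_0 = 0.2500, f(x_0) = 0.321006, coefficient = 1
x_1 = 0.6250, f(x_1) = 1.167654, coefficient = 4
x_2 = 1.0000, f(x_2) = 2.718282, coefficient = 2
x_3 = 1.3750, f(x_3) = 5.438230, coefficient = 4
x_4 = 1.7500, f(x_4) = 10.070555, coefficient = 2
x_5 = 2.1250, f(x_5) = 17.792407, coefficient = 4
x_6 = 2.5000, f(x_6) = 30.456235, coefficient = 1

I ≈ (0.375000/3) × 153.948080 = 19.243510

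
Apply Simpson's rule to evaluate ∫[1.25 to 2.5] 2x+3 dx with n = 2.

f(x) = 2x+3
a = 1.25, b = 2.5, n = 2
h = (b - a)/n = 0.625000

Simpson's rule: (h/3)[f(x₀) + 4f(x₁) + 2f(x₂) + ... + f(xₙ)]

x_0 = 1.2500, f(x_0) = 5.500000, coefficient = 1
x_1 = 1.8750, f(x_1) = 6.750000, coefficient = 4
x_2 = 2.5000, f(x_2) = 8.000000, coefficient = 1

I ≈ (0.625000/3) × 40.500000 = 8.437500
Exact value: 8.437500
Error: 0.000000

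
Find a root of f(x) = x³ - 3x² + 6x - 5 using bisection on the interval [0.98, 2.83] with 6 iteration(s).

f(x) = x³ - 3x² + 6x - 5
Initial interval: [0.98, 2.83]

Iteration 1:
  c_1 = (0.980000 + 2.830000)/2 = 1.905000
  f(c_1) = f(1.905000) = 2.456218
  f(a) × f(c) < 0, new interval: [0.980000, 1.905000]
Iteration 2:
  c_2 = (0.980000 + 1.905000)/2 = 1.442500
  f(c_2) = f(1.442500) = 0.414144
  f(a) × f(c) < 0, new interval: [0.980000, 1.442500]
Iteration 3:
  c_3 = (0.980000 + 1.442500)/2 = 1.211250
  f(c_3) = f(1.211250) = -0.356823
  f(a) × f(c) ≥ 0, new interval: [1.211250, 1.442500]
Iteration 4:
  c_4 = (1.211250 + 1.442500)/2 = 1.326875
  f(c_4) = f(1.326875) = 0.015551
  f(a) × f(c) < 0, new interval: [1.211250, 1.326875]
Iteration 5:
  c_5 = (1.211250 + 1.326875)/2 = 1.269062
  f(c_5) = f(1.269062) = -0.173334
  f(a) × f(c) ≥ 0, new interval: [1.269062, 1.326875]
Iteration 6:
  c_6 = (1.269062 + 1.326875)/2 = 1.297969
  f(c_6) = f(1.297969) = -0.079638
  f(a) × f(c) ≥ 0, new interval: [1.297969, 1.326875]

After 6 iteration(s), the approximation is c_6 = 1.297969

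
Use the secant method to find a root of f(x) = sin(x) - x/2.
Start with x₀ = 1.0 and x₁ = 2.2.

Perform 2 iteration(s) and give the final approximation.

f(x) = sin(x) - x/2
x₀ = 1.0, x₁ = 2.2

Secant formula: x_{n+1} = x_n - f(x_n)(x_n - x_{n-1})/(f(x_n) - f(x_{n-1}))

Iteration 1:
  f(1.000000) = 0.341471
  f(2.200000) = -0.291504
  x_2 = 2.200000 - (-0.291504)×(2.200000 - 1.000000)/(-0.291504 - 0.341471)
       = 1.647364
Iteration 2:
  f(2.200000) = -0.291504
  f(1.647364) = 0.173388
  x_3 = 1.647364 - 0.173388×(1.647364 - 2.200000)/(0.173388 - (-0.291504))
       = 1.853478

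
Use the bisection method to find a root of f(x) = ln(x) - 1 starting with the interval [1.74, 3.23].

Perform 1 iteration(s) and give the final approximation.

f(x) = ln(x) - 1
Initial interval: [1.74, 3.23]

Iteration 1:
  c_1 = (1.740000 + 3.230000)/2 = 2.485000
  f(c_1) = f(2.485000) = -0.089727
  f(a) × f(c) ≥ 0, new interval: [2.485000, 3.230000]

After 1 iteration(s), the approximation is c_1 = 2.485000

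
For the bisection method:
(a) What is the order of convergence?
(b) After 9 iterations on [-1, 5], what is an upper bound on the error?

(a) Bisection has linear (order 1) convergence; the error is halved each step.

(b) Error bound = (b-a)/2^n = (5 - (-1))/2^{9}
    = 6/2^{9}

(a) 1 (linear); (b) error ≤ 1.17e-02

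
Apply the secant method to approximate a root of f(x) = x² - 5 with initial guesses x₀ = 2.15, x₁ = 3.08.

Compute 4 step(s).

f(x) = x² - 5
x₀ = 2.15, x₁ = 3.08

Secant formula: x_{n+1} = x_n - f(x_n)(x_n - x_{n-1})/(f(x_n) - f(x_{n-1}))

Iteration 1:
  f(2.150000) = -0.377500
  f(3.080000) = 4.486400
  x_2 = 3.080000 - 4.486400×(3.080000 - 2.150000)/(4.486400 - (-0.377500))
       = 2.222180
Iteration 2:
  f(3.080000) = 4.486400
  f(2.222180) = -0.061917
  x_3 = 2.222180 - (-0.061917)×(2.222180 - 3.080000)/(-0.061917 - 4.486400)
       = 2.233857
Iteration 3:
  f(2.222180) = -0.061917
  f(2.233857) = -0.009881
  x_4 = 2.233857 - (-0.009881)×(2.233857 - 2.222180)/(-0.009881 - (-0.061917))
       = 2.236075
Iteration 4:
  f(2.233857) = -0.009881
  f(2.236075) = 0.000031
  x_5 = 2.236075 - 0.000031×(2.236075 - 2.233857)/(0.000031 - (-0.009881))
       = 2.236068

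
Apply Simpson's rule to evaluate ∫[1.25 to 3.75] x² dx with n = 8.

f(x) = x²
a = 1.25, b = 3.75, n = 8
h = (b - a)/n = 0.312500

Simpson's rule: (h/3)[f(x₀) + 4f(x₁) + 2f(x₂) + ... + f(xₙ)]

x_0 = 1.2500, f(x_0) = 1.562500, coefficient = 1
x_1 = 1.5625, f(x_1) = 2.441406, coefficient = 4
x_2 = 1.8750, f(x_2) = 3.515625, coefficient = 2
x_3 = 2.1875, f(x_3) = 4.785156, coefficient = 4
x_4 = 2.5000, f(x_4) = 6.250000, coefficient = 2
x_5 = 2.8125, f(x_5) = 7.910156, coefficient = 4
x_6 = 3.1250, f(x_6) = 9.765625, coefficient = 2
x_7 = 3.4375, f(x_7) = 11.816406, coefficient = 4
x_8 = 3.7500, f(x_8) = 14.062500, coefficient = 1

I ≈ (0.312500/3) × 162.500000 = 16.927083
Exact value: 16.927083
Error: 0.000000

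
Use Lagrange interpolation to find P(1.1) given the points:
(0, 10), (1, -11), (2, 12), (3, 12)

Lagrange interpolation formula:
P(x) = Σ yᵢ × Lᵢ(x)
where Lᵢ(x) = Π_{j≠i} (x - xⱼ)/(xᵢ - xⱼ)

L_0(1.1) = (1.1 - 1)/(0 - 1) × (1.1 - 2)/(0 - 2) × (1.1 - 3)/(0 - 3) = -0.028500
L_1(1.1) = (1.1 - 0)/(1 - 0) × (1.1 - 2)/(1 - 2) × (1.1 - 3)/(1 - 3) = 0.940500
L_2(1.1) = (1.1 - 0)/(2 - 0) × (1.1 - 1)/(2 - 1) × (1.1 - 3)/(2 - 3) = 0.104500
L_3(1.1) = (1.1 - 0)/(3 - 0) × (1.1 - 1)/(3 - 1) × (1.1 - 2)/(3 - 2) = -0.016500

P(1.1) = 10×L_0(1.1) + (-11)×L_1(1.1) + 12×L_2(1.1) + 12×L_3(1.1)
P(1.1) = -9.574500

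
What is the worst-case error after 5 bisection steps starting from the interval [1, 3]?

Bisection error bound: |error| ≤ (b-a)/2^n
|error| ≤ (3 - 1)/2^5 = 2/2^5
|error| ≤ 0.0625000000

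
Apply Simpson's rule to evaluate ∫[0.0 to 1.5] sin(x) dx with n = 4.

f(x) = sin(x)
a = 0.0, b = 1.5, n = 4
h = (b - a)/n = 0.375000

Simpson's rule: (h/3)[f(x₀) + 4f(x₁) + 2f(x₂) + ... + f(xₙ)]

x_0 = 0.0000, f(x_0) = 0.000000, coefficient = 1
x_1 = 0.3750, f(x_1) = 0.366273, coefficient = 4
x_2 = 0.7500, f(x_2) = 0.681639, coefficient = 2
x_3 = 1.1250, f(x_3) = 0.902268, coefficient = 4
x_4 = 1.5000, f(x_4) = 0.997495, coefficient = 1

I ≈ (0.375000/3) × 7.434933 = 0.929367
Exact value: 0.929263
Error: 0.000104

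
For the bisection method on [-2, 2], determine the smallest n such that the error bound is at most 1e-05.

We need (b-a)/2^n ≤ 1e-05
(2 - (-2))/2^n ≤ 1e-05
4/2^n ≤ 1e-05
2^n ≥ 400000
n ≥ log₂(400000) = 18.61
n ≥ 19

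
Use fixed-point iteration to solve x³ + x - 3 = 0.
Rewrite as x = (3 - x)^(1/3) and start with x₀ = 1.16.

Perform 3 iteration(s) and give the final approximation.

Equation: x³ + x - 3 = 0
Fixed-point form: x = (3 - x)^(1/3)
x₀ = 1.16

x_1 = g(1.160000) = 1.225385
x_2 = g(1.225385) = 1.210695
x_3 = g(1.210695) = 1.214026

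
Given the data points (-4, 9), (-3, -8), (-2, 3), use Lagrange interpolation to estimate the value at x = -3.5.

Lagrange interpolation formula:
P(x) = Σ yᵢ × Lᵢ(x)
where Lᵢ(x) = Π_{j≠i} (x - xⱼ)/(xᵢ - xⱼ)

L_0(-3.5) = (-3.5 - (-3))/(-4 - (-3)) × (-3.5 - (-2))/(-4 - (-2)) = 0.375000
L_1(-3.5) = (-3.5 - (-4))/(-3 - (-4)) × (-3.5 - (-2))/(-3 - (-2)) = 0.750000
L_2(-3.5) = (-3.5 - (-4))/(-2 - (-4)) × (-3.5 - (-3))/(-2 - (-3)) = -0.125000

P(-3.5) = 9×L_0(-3.5) + (-8)×L_1(-3.5) + 3×L_2(-3.5)
P(-3.5) = -3.000000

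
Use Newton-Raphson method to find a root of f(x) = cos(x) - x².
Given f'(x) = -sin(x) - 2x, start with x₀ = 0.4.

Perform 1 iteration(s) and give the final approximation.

f(x) = cos(x) - x²
f'(x) = -sin(x) - 2x
x₀ = 0.4

Newton-Raphson formula: x_{n+1} = x_n - f(x_n)/f'(x_n)

Iteration 1:
  f(0.400000) = 0.761061
  f'(0.400000) = -1.189418
  x_1 = 0.400000 - 0.761061/(-1.189418) = 1.039860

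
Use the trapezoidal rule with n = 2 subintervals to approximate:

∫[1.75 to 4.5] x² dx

f(x) = x²
a = 1.75, b = 4.5, n = 2
h = (b - a)/n = 1.375000

Trapezoidal rule: (h/2)[f(x₀) + 2f(x₁) + 2f(x₂) + ... + f(xₙ)]

x_0 = 1.7500, f(x_0) = 3.062500, coefficient = 1
x_1 = 3.1250, f(x_1) = 9.765625, coefficient = 2
x_2 = 4.5000, f(x_2) = 20.250000, coefficient = 1

I ≈ (1.375000/2) × 42.843750 = 29.455078
Exact value: 28.588542
Error: 0.866536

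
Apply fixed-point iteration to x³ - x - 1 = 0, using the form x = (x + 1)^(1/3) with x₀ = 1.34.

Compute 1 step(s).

Equation: x³ - x - 1 = 0
Fixed-point form: x = (x + 1)^(1/3)
x₀ = 1.34

x_1 = g(1.340000) = 1.327614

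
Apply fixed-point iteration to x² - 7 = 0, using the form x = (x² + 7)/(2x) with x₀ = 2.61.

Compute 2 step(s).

Equation: x² - 7 = 0
Fixed-point form: x = (x² + 7)/(2x)
x₀ = 2.61

x_1 = g(2.610000) = 2.645996
x_2 = g(2.645996) = 2.645751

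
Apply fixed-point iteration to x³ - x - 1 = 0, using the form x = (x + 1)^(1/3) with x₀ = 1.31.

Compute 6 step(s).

Equation: x³ - x - 1 = 0
Fixed-point form: x = (x + 1)^(1/3)
x₀ = 1.31

x_1 = g(1.310000) = 1.321916
x_2 = g(1.321916) = 1.324186
x_3 = g(1.324186) = 1.324617
x_4 = g(1.324617) = 1.324699
x_5 = g(1.324699) = 1.324714
x_6 = g(1.324714) = 1.324717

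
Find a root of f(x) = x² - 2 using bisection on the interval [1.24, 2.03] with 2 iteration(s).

f(x) = x² - 2
Initial interval: [1.24, 2.03]

Iteration 1:
  c_1 = (1.240000 + 2.030000)/2 = 1.635000
  f(c_1) = f(1.635000) = 0.673225
  f(a) × f(c) < 0, new interval: [1.240000, 1.635000]
Iteration 2:
  c_2 = (1.240000 + 1.635000)/2 = 1.437500
  f(c_2) = f(1.437500) = 0.066406
  f(a) × f(c) < 0, new interval: [1.240000, 1.437500]

After 2 iteration(s), the approximation is c_2 = 1.437500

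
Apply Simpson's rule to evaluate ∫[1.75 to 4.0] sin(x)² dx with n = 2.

f(x) = sin(x)²
a = 1.75, b = 4.0, n = 2
h = (b - a)/n = 1.125000

Simpson's rule: (h/3)[f(x₀) + 4f(x₁) + 2f(x₂) + ... + f(xₙ)]

x_0 = 1.7500, f(x_0) = 0.968228, coefficient = 1
x_1 = 2.8750, f(x_1) = 0.069404, coefficient = 4
x_2 = 4.0000, f(x_2) = 0.572750, coefficient = 1

I ≈ (1.125000/3) × 1.818594 = 0.681973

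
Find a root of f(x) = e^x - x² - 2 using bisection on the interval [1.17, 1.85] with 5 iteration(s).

f(x) = e^x - x² - 2
Initial interval: [1.17, 1.85]

Iteration 1:
  c_1 = (1.170000 + 1.850000)/2 = 1.510000
  f(c_1) = f(1.510000) = 0.246631
  f(a) × f(c) < 0, new interval: [1.170000, 1.510000]
Iteration 2:
  c_2 = (1.170000 + 1.510000)/2 = 1.340000
  f(c_2) = f(1.340000) = 0.023444
  f(a) × f(c) < 0, new interval: [1.170000, 1.340000]
Iteration 3:
  c_3 = (1.170000 + 1.340000)/2 = 1.255000
  f(c_3) = f(1.255000) = -0.067187
  f(a) × f(c) ≥ 0, new interval: [1.255000, 1.340000]
Iteration 4:
  c_4 = (1.255000 + 1.340000)/2 = 1.297500
  f(c_4) = f(1.297500) = -0.023371
  f(a) × f(c) ≥ 0, new interval: [1.297500, 1.340000]
Iteration 5:
  c_5 = (1.297500 + 1.340000)/2 = 1.318750
  f(c_5) = f(1.318750) = -0.000357
  f(a) × f(c) ≥ 0, new interval: [1.318750, 1.340000]

After 5 iteration(s), the approximation is c_5 = 1.318750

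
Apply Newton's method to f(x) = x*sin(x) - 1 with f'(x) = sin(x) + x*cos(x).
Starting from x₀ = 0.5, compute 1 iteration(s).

f(x) = x*sin(x) - 1
f'(x) = sin(x) + x*cos(x)
x₀ = 0.5

Newton-Raphson formula: x_{n+1} = x_n - f(x_n)/f'(x_n)

Iteration 1:
  f(0.500000) = -0.760287
  f'(0.500000) = 0.918217
  x_1 = 0.500000 - (-0.760287)/0.918217 = 1.328004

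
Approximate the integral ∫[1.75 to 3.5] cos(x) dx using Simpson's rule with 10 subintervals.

f(x) = cos(x)
a = 1.75, b = 3.5, n = 10
h = (b - a)/n = 0.175000

Simpson's rule: (h/3)[f(x₀) + 4f(x₁) + 2f(x₂) + ... + f(xₙ)]

x_0 = 1.7500, f(x_0) = -0.178246, coefficient = 1
x_1 = 1.9250, f(x_1) = -0.346844, coefficient = 4
x_2 = 2.1000, f(x_2) = -0.504846, coefficient = 2
x_3 = 2.2750, f(x_3) = -0.647427, coefficient = 4
x_4 = 2.4500, f(x_4) = -0.770231, coefficient = 2
x_5 = 2.6250, f(x_5) = -0.869507, coefficient = 4
x_6 = 2.8000, f(x_6) = -0.942222, coefficient = 2
x_7 = 2.9750, f(x_7) = -0.986156, coefficient = 4
x_8 = 3.1500, f(x_8) = -0.999965, coefficient = 2
x_9 = 3.3250, f(x_9) = -0.983228, coefficient = 4
x_10 = 3.5000, f(x_10) = -0.936457, coefficient = 1

I ≈ (0.175000/3) × -22.881877 = -1.334776
Exact value: -1.334769
Error: 0.000007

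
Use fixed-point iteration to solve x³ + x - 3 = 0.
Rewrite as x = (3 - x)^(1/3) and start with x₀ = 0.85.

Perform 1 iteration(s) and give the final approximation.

Equation: x³ + x - 3 = 0
Fixed-point form: x = (3 - x)^(1/3)
x₀ = 0.85

x_1 = g(0.850000) = 1.290663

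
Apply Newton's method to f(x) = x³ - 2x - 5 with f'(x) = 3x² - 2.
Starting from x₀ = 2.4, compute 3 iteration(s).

f(x) = x³ - 2x - 5
f'(x) = 3x² - 2
x₀ = 2.4

Newton-Raphson formula: x_{n+1} = x_n - f(x_n)/f'(x_n)

Iteration 1:
  f(2.400000) = 4.024000
  f'(2.400000) = 15.280000
  x_1 = 2.400000 - 4.024000/15.280000 = 2.136649
Iteration 2:
  f(2.136649) = 0.481082
  f'(2.136649) = 11.695810
  x_2 = 2.136649 - 0.481082/11.695810 = 2.095516
Iteration 3:
  f(2.095516) = 0.010775
  f'(2.095516) = 11.173567
  x_3 = 2.095516 - 0.010775/11.173567 = 2.094552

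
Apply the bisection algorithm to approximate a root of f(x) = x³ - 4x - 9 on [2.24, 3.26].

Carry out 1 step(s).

f(x) = x³ - 4x - 9
Initial interval: [2.24, 3.26]

Iteration 1:
  c_1 = (2.240000 + 3.260000)/2 = 2.750000
  f(c_1) = f(2.750000) = 0.796875
  f(a) × f(c) < 0, new interval: [2.240000, 2.750000]

After 1 iteration(s), the approximation is c_1 = 2.750000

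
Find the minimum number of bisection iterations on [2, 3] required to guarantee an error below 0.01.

We need (b-a)/2^n ≤ 0.01
(3 - 2)/2^n ≤ 0.01
1/2^n ≤ 0.01
2^n ≥ 100
n ≥ log₂(100) = 6.64
n ≥ 7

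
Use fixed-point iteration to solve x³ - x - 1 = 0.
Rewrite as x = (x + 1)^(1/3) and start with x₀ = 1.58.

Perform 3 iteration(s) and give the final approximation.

Equation: x³ - x - 1 = 0
Fixed-point form: x = (x + 1)^(1/3)
x₀ = 1.58

x_1 = g(1.580000) = 1.371534
x_2 = g(1.371534) = 1.333551
x_3 = g(1.333551) = 1.326394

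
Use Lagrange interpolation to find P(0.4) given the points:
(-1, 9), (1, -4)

Lagrange interpolation formula:
P(x) = Σ yᵢ × Lᵢ(x)
where Lᵢ(x) = Π_{j≠i} (x - xⱼ)/(xᵢ - xⱼ)

L_0(0.4) = (0.4 - 1)/(-1 - 1) = 0.300000
L_1(0.4) = (0.4 - (-1))/(1 - (-1)) = 0.700000

P(0.4) = 9×L_0(0.4) + (-4)×L_1(0.4)
P(0.4) = -0.100000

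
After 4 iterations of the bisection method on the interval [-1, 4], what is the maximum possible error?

Bisection error bound: |error| ≤ (b-a)/2^n
|error| ≤ (4 - (-1))/2^4 = 5/2^4
|error| ≤ 0.3125000000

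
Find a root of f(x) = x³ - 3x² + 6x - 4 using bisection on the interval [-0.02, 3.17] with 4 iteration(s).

f(x) = x³ - 3x² + 6x - 4
Initial interval: [-0.02, 3.17]

Iteration 1:
  c_1 = (-0.020000 + 3.170000)/2 = 1.575000
  f(c_1) = f(1.575000) = 1.915109
  f(a) × f(c) < 0, new interval: [-0.020000, 1.575000]
Iteration 2:
  c_2 = (-0.020000 + 1.575000)/2 = 0.777500
  f(c_2) = f(0.777500) = -0.678515
  f(a) × f(c) ≥ 0, new interval: [0.777500, 1.575000]
Iteration 3:
  c_3 = (0.777500 + 1.575000)/2 = 1.176250
  f(c_3) = f(1.176250) = 0.534225
  f(a) × f(c) < 0, new interval: [0.777500, 1.176250]
Iteration 4:
  c_4 = (0.777500 + 1.176250)/2 = 0.976875
  f(c_4) = f(0.976875) = -0.069387
  f(a) × f(c) ≥ 0, new interval: [0.976875, 1.176250]

After 4 iteration(s), the approximation is c_4 = 0.976875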